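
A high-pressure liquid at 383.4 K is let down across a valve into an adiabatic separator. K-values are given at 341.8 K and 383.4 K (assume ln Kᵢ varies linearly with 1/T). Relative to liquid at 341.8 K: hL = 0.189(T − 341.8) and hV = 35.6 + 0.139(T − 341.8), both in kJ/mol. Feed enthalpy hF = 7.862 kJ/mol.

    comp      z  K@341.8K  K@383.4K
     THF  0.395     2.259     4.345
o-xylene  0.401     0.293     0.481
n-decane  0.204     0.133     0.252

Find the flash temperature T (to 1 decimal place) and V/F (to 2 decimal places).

Adiabatic flash: solve Rachford–Rice at each trial T, then check hF = ψ·hV(T) + (1−ψ)·hL(T).
  T = 341.8 K: K = (2.259, 0.293, 0.133), RR gives ψ = 0.038, H_out = 1.367 kJ/mol
  T = 383.4 K: K = (4.345, 0.481, 0.252), RR gives ψ = 0.473, H_out = 23.709 kJ/mol
  T = 362.6 K: K = (3.192, 0.381, 0.186), RR gives ψ = 0.298, H_out = 14.236 kJ/mol
  T = 352.2 K: K = (2.699, 0.335, 0.158), RR gives ψ = 0.188, H_out = 8.563 kJ/mol
  T = 347.0 K: K = (2.473, 0.314, 0.145), RR gives ψ = 0.120, H_out = 5.229 kJ/mol
  T = 349.6 K: K = (2.584, 0.324, 0.152), RR gives ψ = 0.156, H_out = 6.950 kJ/mol
  T = 350.9 K: K = (2.641, 0.330, 0.155), RR gives ψ = 0.172, H_out = 7.769 kJ/mol
Linear interpolation between T = 350.9 (H_out = 7.769) and T = 352.2 (H_out = 8.563) on hF = 7.862 gives T ≈ 351.1 K, at which ψ = 0.17.

T = 351.1 K, V/F = 0.17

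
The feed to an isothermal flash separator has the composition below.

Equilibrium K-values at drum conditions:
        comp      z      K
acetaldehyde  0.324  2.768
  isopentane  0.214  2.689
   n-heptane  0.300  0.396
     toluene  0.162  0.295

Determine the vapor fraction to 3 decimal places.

ψ = 0.572

Let ψ = V/F and solve Σ zᵢ(Kᵢ−1)/(1+ψ(Kᵢ−1)) = 0.
Feasibility: ΣzᵢKᵢ = 1.639, Σzᵢ/Kᵢ = 1.503 — both > 1, two phases present.
Newton iteration, ψ⁰ = 0.5:
  ψ = 0.500: g = 0.0640, g' = -0.881 → ψ = 0.573
  ψ = 0.573: g = -0.0002, g' = -0.890 → ψ = 0.572
Converged at ψ = 0.572.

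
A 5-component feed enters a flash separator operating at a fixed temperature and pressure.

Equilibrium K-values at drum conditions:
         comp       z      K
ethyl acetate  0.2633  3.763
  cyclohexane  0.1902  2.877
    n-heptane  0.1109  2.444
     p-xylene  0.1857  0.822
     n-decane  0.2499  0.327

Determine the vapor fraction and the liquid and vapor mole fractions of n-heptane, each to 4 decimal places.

Let ψ = V/F and solve Σ zᵢ(Kᵢ−1)/(1+ψ(Kᵢ−1)) = 0.
Check two-phase: ΣzᵢKᵢ = 2.0434 > 1 and Σzᵢ/Kᵢ = 1.1716 > 1, so g(0) = 1.0434 > 0 and g(1) = -0.1716 < 0.
Iterate (Newton) starting at ψ = 0.5:
  ψ = 0.5000: g = 0.29288, g' = -0.8749 → ψ = 0.8348
  ψ = 0.8348: g = 0.00911, g' = -0.9307 → ψ = 0.8445
Converged at ψ = 0.8445.
Compositions from xᵢ = zᵢ/(1+ψ(Kᵢ−1)), yᵢ = Kᵢxᵢ:
  ethyl acetate: x = 0.0790, y = 0.2972
  cyclohexane: x = 0.0736, y = 0.2117
  n-heptane: x = 0.0500, y = 0.1221
  p-xylene: x = 0.2186, y = 0.1796
  n-decane: x = 0.5789, y = 0.1893

ψ = 0.8445, x_n-heptane = 0.0500, y_n-heptane = 0.1221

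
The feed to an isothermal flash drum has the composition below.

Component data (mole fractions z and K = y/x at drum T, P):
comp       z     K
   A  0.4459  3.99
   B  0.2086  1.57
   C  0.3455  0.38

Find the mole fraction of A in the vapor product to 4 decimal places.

Material balance + equilibrium reduce to Σ zᵢ(Kᵢ−1)/(1+β(Kᵢ−1)) = 0.
Check two-phase: ΣzᵢKᵢ = 2.2379 > 1 and Σzᵢ/Kᵢ = 1.1538 > 1, so g(0) = 1.2379 > 0 and g(1) = -0.1538 < 0.
Newton iteration, β⁰ = 0.54:
  β = 0.5400: g = 0.27882, g' = -0.9229 → β = 0.8421
  β = 0.8421: g = 0.01109, g' = -0.9346 → β = 0.8540
  β = 0.8540: g = -0.00007, g' = -0.9462 → β = 0.8539
Converged at β = 0.8539.
Compositions from xᵢ = zᵢ/(1+β(Kᵢ−1)), yᵢ = Kᵢxᵢ:
  A: x = 0.1255, y = 0.5007
  B: x = 0.1403, y = 0.2203
  C: x = 0.7342, y = 0.2790

y_A = 0.5007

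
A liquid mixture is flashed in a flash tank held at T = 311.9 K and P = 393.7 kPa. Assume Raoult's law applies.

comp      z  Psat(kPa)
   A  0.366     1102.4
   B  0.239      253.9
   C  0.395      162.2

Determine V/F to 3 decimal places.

V/F = 0.371

Raoult's law: Kᵢ = Pᵢˢᵃᵗ/P = Pᵢˢᵃᵗ/393.7.
  K_A = 1102.4/393.7 = 2.80010, K_B = 253.9/393.7 = 0.64491, K_C = 162.2/393.7 = 0.41199
Material balance + equilibrium reduce to Σ zᵢ(Kᵢ−1)/(1+V/F(Kᵢ−1)) = 0.
g(0) = ΣzᵢKᵢ − 1 = 0.342 and g(1) = 1 − Σzᵢ/Kᵢ = -0.460, so a root lies in (0, 1).
Newton–Raphson from V/F = 0.65:
  V/F = 0.650: g = -0.1827, g' = -0.661 → V/F = 0.373
  V/F = 0.373: g = -0.0015, g' = -0.688 → V/F = 0.371
Converged at V/F = 0.371.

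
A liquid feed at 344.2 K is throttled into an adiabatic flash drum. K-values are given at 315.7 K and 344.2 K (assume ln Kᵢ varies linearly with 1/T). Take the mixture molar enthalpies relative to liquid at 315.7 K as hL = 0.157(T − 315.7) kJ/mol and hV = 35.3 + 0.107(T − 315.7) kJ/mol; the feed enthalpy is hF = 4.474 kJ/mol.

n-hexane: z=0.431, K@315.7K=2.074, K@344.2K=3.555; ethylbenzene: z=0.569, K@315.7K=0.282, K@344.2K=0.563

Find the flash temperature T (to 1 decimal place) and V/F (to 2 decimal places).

Adiabatic flash: solve Rachford–Rice at each trial T, then check hF = ψ·hV(T) + (1−ψ)·hL(T).
  T = 315.7 K: K = (2.074, 0.282), RR gives ψ = 0.070, H_out = 2.488 kJ/mol
  T = 344.2 K: K = (3.555, 0.563), RR gives ψ = 0.764, H_out = 30.340 kJ/mol
  T = 329.9 K: K = (2.745, 0.404), RR gives ψ = 0.397, H_out = 15.960 kJ/mol
  T = 322.8 K: K = (2.393, 0.339), RR gives ψ = 0.243, H_out = 9.623 kJ/mol
  T = 319.2 K: K = (2.227, 0.309), RR gives ψ = 0.160, H_out = 6.176 kJ/mol
  T = 317.4 K: K = (2.148, 0.295), RR gives ψ = 0.115, H_out = 4.332 kJ/mol
Linear interpolation between T = 317.4 (H_out = 4.332) and T = 319.2 (H_out = 6.176) on hF = 4.474 gives T ≈ 317.5 K, at which ψ = 0.12.

T = 317.5 K, V/F = 0.12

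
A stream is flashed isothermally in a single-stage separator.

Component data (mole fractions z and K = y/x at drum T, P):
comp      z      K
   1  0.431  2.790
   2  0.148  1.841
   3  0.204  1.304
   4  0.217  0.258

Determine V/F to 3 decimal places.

V/F = 0.843

Rachford–Rice: g(V/F) = Σ zᵢ(Kᵢ−1)/(1+V/F(Kᵢ−1)) = 0.
Feasibility: ΣzᵢKᵢ = 1.797, Σzᵢ/Kᵢ = 1.232 — both > 1, two phases present.
Newton–Raphson from V/F = 0.47:
  V/F = 0.470: g = 0.3152, g' = -0.757 → V/F = 0.886
  V/F = 0.886: g = -0.0519, g' = -1.272 → V/F = 0.846
  V/F = 0.846: g = -0.0031, g' = -1.127 → V/F = 0.843
Converged at V/F = 0.843.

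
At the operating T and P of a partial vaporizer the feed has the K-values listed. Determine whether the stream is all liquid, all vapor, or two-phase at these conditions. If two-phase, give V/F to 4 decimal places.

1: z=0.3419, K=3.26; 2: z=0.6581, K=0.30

ΣzᵢKᵢ = 1.3120; Σzᵢ/Kᵢ = 2.2985.
Both exceed 1, so a two-phase solution exists.
Rachford–Rice: g(ψ) = Σ zᵢ(Kᵢ−1)/(1+ψ(Kᵢ−1)) = 0.
Binary case is linear: z₁(K₁−1)(1+ψ(K₂−1)) + z₂(K₂−1)(1+ψ(K₁−1)) = 0
⇒ ψ = [z₁(K₁−1)+z₂(K₂−1)] / [−(K₁−1)(K₂−1)] = 0.31202/1.58200 = 0.1972

two-phase, V/F = 0.1972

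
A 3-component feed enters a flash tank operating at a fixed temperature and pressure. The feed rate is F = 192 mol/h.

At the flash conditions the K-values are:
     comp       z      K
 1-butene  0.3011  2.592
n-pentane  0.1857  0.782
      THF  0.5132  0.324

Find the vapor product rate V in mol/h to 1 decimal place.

Material balance + equilibrium reduce to Σ zᵢ(Kᵢ−1)/(1+β(Kᵢ−1)) = 0.
Check two-phase: ΣzᵢKᵢ = 1.0919 > 1 and Σzᵢ/Kᵢ = 1.9376 > 1, so g(0) = 0.0919 > 0 and g(1) = -0.9376 < 0.
Iterate (Newton) starting at β = 0.61:
  β = 0.6100: g = -0.39387, g' = -0.8873 → β = 0.1661
  β = 0.1661: g = -0.05370, g' = -0.7844 → β = 0.0976
  β = 0.0976: g = 0.00206, g' = -0.8497 → β = 0.1001
Converged at β = 0.1001.
Then V = β·F = 0.1001·192 = 19.2 mol/h and L = F − V = 172.8 mol/h.

V = 19.2 mol/h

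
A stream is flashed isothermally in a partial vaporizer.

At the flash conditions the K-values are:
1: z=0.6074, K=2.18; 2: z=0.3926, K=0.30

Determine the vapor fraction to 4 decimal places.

Material balance + equilibrium reduce to Σ zᵢ(Kᵢ−1)/(1+ψ(Kᵢ−1)) = 0.
g(0) = ΣzᵢKᵢ − 1 = 0.4419 and g(1) = 1 − Σzᵢ/Kᵢ = -0.5873, so a root lies in (0, 1).
Newton–Raphson from ψ = 0.5:
  ψ = 0.5000: g = 0.02797, g' = -0.7899 → ψ = 0.5354
  ψ = 0.5354: g = -0.00034, g' = -0.8098 → ψ = 0.5350
Converged at ψ = 0.5350.

ψ = 0.5350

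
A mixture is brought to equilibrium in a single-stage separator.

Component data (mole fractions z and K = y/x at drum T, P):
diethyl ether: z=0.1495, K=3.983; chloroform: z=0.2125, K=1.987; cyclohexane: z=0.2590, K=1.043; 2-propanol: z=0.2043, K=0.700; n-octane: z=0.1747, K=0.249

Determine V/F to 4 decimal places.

V/F = 0.5816

Material balance + equilibrium reduce to Σ zᵢ(Kᵢ−1)/(1+V/F(Kᵢ−1)) = 0.
g(0) = ΣzᵢKᵢ − 1 = 0.4743 and g(1) = 1 − Σzᵢ/Kᵢ = -0.3863, so a root lies in (0, 1).
Newton iteration, V/F⁰ = 0.5:
  V/F = 0.5000: g = 0.04813, g' = -0.5857 → V/F = 0.5822
  V/F = 0.5822: g = -0.00037, g' = -0.5997 → V/F = 0.5816
Converged at V/F = 0.5816.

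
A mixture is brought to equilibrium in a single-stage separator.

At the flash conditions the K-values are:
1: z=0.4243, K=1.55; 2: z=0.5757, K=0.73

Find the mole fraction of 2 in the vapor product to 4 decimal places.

Binary case is linear: z₁(K₁−1)(1+V/F(K₂−1)) + z₂(K₂−1)(1+V/F(K₁−1)) = 0
⇒ V/F = [z₁(K₁−1)+z₂(K₂−1)] / [−(K₁−1)(K₂−1)] = 0.07793/0.14850 = 0.5248
Compositions from xᵢ = zᵢ/(1+V/F(Kᵢ−1)), yᵢ = Kᵢxᵢ:
  1: x = 0.3293, y = 0.5104
  2: x = 0.6707, y = 0.4896

y_2 = 0.4896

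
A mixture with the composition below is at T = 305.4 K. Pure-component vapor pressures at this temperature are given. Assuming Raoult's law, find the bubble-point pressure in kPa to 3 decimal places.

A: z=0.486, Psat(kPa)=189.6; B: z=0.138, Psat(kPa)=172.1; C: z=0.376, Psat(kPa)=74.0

Pbub = 143.719 kPa

At the bubble point ψ → 0, so ΣzᵢKᵢ = 1 with Kᵢ = Pᵢˢᵃᵗ/P ⇒ P = ΣzᵢPᵢˢᵃᵗ.
P = 0.486·189.6 + 0.138·172.1 + 0.376·74.0 = 143.719 kPa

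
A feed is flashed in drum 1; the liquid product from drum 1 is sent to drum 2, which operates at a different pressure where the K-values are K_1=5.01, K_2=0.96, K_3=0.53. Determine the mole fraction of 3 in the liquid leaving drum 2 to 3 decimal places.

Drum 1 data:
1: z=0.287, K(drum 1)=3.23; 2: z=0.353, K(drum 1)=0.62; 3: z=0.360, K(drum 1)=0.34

Drum 1:
Newton iteration, ψ₁⁰ = 0.5:
  ψ₁ = 0.500: g = -0.2176, g' = -0.746 → ψ₁ = 0.208
  ψ₁ = 0.208: g = 0.0159, g' = -0.936 → ψ₁ = 0.225
  ψ₁ = 0.225: g = 0.0002, g' = -0.910 → ψ₁ = 0.226
Converged at ψ₁ = 0.226.
Drum-1 compositions:
  1: x = 0.191, y = 0.617
  2: x = 0.386, y = 0.239
  3: x = 0.423, y = 0.144
Drum-2 feed = drum-1 liquid: z₂ = (0.1910, 0.3861, 0.4229).
Drum 2:
Let ψ₂ = V/F and solve Σ zᵢ(Kᵢ−1)/(1+ψ₂(Kᵢ−1)) = 0.
g(0) = ΣzᵢKᵢ − 1 = 0.552 and g(1) = 1 − Σzᵢ/Kᵢ = -0.238, so a root lies in (0, 1).
Iterate (Newton) starting at ψ₂ = 0.57:
  ψ₂ = 0.570: g = -0.0543, g' = -0.459 → ψ₂ = 0.452
  ψ₂ = 0.452: g = 0.0042, g' = -0.540 → ψ₂ = 0.460
Converged at ψ₂ = 0.460.
  1: x = 0.067, y = 0.336
  2: x = 0.393, y = 0.378
  3: x = 0.540, y = 0.286

x_3 (drum 2) = 0.540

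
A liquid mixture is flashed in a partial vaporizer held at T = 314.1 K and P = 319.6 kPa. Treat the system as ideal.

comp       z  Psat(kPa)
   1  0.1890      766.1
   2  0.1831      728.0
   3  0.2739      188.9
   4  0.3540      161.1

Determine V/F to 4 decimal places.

V/F = 0.3417

Raoult's law: Kᵢ = Pᵢˢᵃᵗ/P = Pᵢˢᵃᵗ/319.6.
  K_1 = 766.1/319.6 = 2.397059, K_2 = 728.0/319.6 = 2.277847, K_3 = 188.9/319.6 = 0.591051, K_4 = 161.1/319.6 = 0.504068
Rachford–Rice: g(V/F) = Σ zᵢ(Kᵢ−1)/(1+V/F(Kᵢ−1)) = 0.
g(0) = ΣzᵢKᵢ − 1 = 0.2104 and g(1) = 1 − Σzᵢ/Kᵢ = -0.3249, so a root lies in (0, 1).
Newton–Raphson from V/F = 0.33:
  V/F = 0.3300: g = 0.00590, g' = -0.5064 → V/F = 0.3416
  V/F = 0.3416: g = 0.00003, g' = -0.5020 → V/F = 0.3417
Converged at V/F = 0.3417.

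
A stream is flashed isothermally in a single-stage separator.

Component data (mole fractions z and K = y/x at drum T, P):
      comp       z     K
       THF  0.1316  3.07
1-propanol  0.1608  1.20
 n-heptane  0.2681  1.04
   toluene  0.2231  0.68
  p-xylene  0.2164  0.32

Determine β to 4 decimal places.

Iterate (Newton) starting at β = 0.6:
  β = 0.6000: g = -0.17623, g' = -0.4382 → β = 0.1979
  β = 0.1979: g = -0.01141, g' = -0.4498 → β = 0.1725
  β = 0.1725: g = 0.00021, g' = -0.4666 → β = 0.1729
Converged at β = 0.1729.

β = 0.1729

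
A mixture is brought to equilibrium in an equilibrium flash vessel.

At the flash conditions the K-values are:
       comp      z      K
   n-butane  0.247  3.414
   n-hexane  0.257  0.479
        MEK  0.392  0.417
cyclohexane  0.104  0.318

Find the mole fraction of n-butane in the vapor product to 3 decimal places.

Material balance + equilibrium reduce to Σ zᵢ(Kᵢ−1)/(1+V/F(Kᵢ−1)) = 0.
Check two-phase: ΣzᵢKᵢ = 1.163 > 1 and Σzᵢ/Kᵢ = 1.876 > 1, so g(0) = 0.163 > 0 and g(1) = -0.876 < 0.
Newton–Raphson from V/F = 0.56:
  V/F = 0.560: g = -0.3896, g' = -0.820 → V/F = 0.085
  V/F = 0.085: g = 0.0393, g' = -1.271 → V/F = 0.116
  V/F = 0.116: g = 0.0016, g' = -1.169 → V/F = 0.117
Converged at V/F = 0.117.
Compositions from xᵢ = zᵢ/(1+V/F(Kᵢ−1)), yᵢ = Kᵢxᵢ:
  n-butane: x = 0.193, y = 0.658
  n-hexane: x = 0.274, y = 0.131
  MEK: x = 0.421, y = 0.175
  cyclohexane: x = 0.113, y = 0.036

y_n-butane = 0.658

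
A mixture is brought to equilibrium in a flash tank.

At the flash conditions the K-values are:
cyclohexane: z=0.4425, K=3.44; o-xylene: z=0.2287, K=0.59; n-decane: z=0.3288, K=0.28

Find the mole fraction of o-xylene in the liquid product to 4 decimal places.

x_o-xylene = 0.2875

Material balance + equilibrium reduce to Σ zᵢ(Kᵢ−1)/(1+ψ(Kᵢ−1)) = 0.
Check two-phase: ΣzᵢKᵢ = 1.7492 > 1 and Σzᵢ/Kᵢ = 1.6905 > 1, so g(0) = 0.7492 > 0 and g(1) = -0.6905 < 0.
Iterate (Newton) starting at ψ = 0.5:
  ψ = 0.5000: g = -0.00149, g' = -1.0115 → ψ = 0.4985
Converged at ψ = 0.4985.
Compositions from xᵢ = zᵢ/(1+ψ(Kᵢ−1)), yᵢ = Kᵢxᵢ:
  cyclohexane: x = 0.1996, y = 0.6868
  o-xylene: x = 0.2875, y = 0.1696
  n-decane: x = 0.5129, y = 0.1436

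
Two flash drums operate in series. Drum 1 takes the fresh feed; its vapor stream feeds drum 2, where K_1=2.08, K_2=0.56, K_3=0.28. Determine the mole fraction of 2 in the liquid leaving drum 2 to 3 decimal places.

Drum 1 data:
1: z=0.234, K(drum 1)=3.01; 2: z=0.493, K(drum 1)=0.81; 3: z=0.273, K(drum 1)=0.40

x_2 (drum 2) = 0.501

Drum 1:
Rachford–Rice: g(ψ₁) = Σ zᵢ(Kᵢ−1)/(1+ψ₁(Kᵢ−1)) = 0.
Feasibility: ΣzᵢKᵢ = 1.213, Σzᵢ/Kᵢ = 1.369 — both > 1, two phases present.
Newton–Raphson from ψ₁ = 0.5:
  ψ₁ = 0.500: g = -0.1029, g' = -0.457 → ψ₁ = 0.275
  ψ₁ = 0.275: g = 0.0079, g' = -0.553 → ψ₁ = 0.289
Converged at ψ₁ = 0.289.
Drum-1 compositions:
  1: x = 0.148, y = 0.445
  2: x = 0.522, y = 0.423
  3: x = 0.330, y = 0.132
Drum-2 feed = drum-1 vapor: z₂ = (0.4453, 0.4226, 0.1322).
Drum 2:
Let ψ₂ = V/F and solve Σ zᵢ(Kᵢ−1)/(1+ψ₂(Kᵢ−1)) = 0.
Feasibility: ΣzᵢKᵢ = 1.200, Σzᵢ/Kᵢ = 1.441 — both > 1, two phases present.
Iterate (Newton) starting at ψ₂ = 0.37:
  ψ₂ = 0.370: g = -0.0082, g' = -0.509 → ψ₂ = 0.354
Converged at ψ₂ = 0.354.
  1: x = 0.322, y = 0.670
  2: x = 0.501, y = 0.280
  3: x = 0.177, y = 0.050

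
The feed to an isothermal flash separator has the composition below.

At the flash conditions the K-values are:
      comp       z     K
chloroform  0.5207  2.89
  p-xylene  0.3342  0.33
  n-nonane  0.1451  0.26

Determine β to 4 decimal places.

Newton–Raphson from β = 0.5:
  β = 0.5000: g = -0.00117, g' = -1.0311 → β = 0.4989
Converged at β = 0.4989.

β = 0.4989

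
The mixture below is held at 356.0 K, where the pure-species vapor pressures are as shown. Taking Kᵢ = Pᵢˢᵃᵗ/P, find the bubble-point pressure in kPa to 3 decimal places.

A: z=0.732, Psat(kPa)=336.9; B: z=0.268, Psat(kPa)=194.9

Pbub = 298.844 kPa

At the bubble point ψ → 0, so ΣzᵢKᵢ = 1 with Kᵢ = Pᵢˢᵃᵗ/P ⇒ P = ΣzᵢPᵢˢᵃᵗ.
P = 0.732·336.9 + 0.268·194.9 = 298.844 kPa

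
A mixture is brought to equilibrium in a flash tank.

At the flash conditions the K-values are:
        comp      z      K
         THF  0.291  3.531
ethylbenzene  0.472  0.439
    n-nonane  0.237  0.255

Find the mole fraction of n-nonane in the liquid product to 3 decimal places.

Let ψ = V/F and solve Σ zᵢ(Kᵢ−1)/(1+ψ(Kᵢ−1)) = 0.
Check two-phase: ΣzᵢKᵢ = 1.295 > 1 and Σzᵢ/Kᵢ = 2.087 > 1, so g(0) = 0.295 > 0 and g(1) = -1.087 < 0.
Newton–Raphson from ψ = 0.59:
  ψ = 0.590: g = -0.4154, g' = -1.051 → ψ = 0.195
  ψ = 0.195: g = -0.0102, g' = -1.204 → ψ = 0.186
Converged at ψ = 0.186.
Compositions from xᵢ = zᵢ/(1+ψ(Kᵢ−1)), yᵢ = Kᵢxᵢ:
  THF: x = 0.198, y = 0.698
  ethylbenzene: x = 0.527, y = 0.231
  n-nonane: x = 0.275, y = 0.070

x_n-nonane = 0.275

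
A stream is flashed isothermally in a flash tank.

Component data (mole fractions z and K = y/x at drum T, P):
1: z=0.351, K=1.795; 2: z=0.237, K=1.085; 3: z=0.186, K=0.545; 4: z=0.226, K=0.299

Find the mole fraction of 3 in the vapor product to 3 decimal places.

y_3 = 0.109

Newton–Raphson from V/F = 0.5:
  V/F = 0.500: g = -0.1345, g' = -0.443 → V/F = 0.196
  V/F = 0.196: g = -0.0155, g' = -0.363 → V/F = 0.154
Converged at V/F = 0.154.
Compositions from xᵢ = zᵢ/(1+V/F(Kᵢ−1)), yᵢ = Kᵢxᵢ:
  1: x = 0.313, y = 0.561
  2: x = 0.234, y = 0.254
  3: x = 0.200, y = 0.109
  4: x = 0.253, y = 0.076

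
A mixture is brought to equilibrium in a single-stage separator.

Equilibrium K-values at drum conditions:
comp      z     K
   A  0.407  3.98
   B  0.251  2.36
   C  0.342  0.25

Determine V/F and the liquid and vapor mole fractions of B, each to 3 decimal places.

Newton iteration, V/F⁰ = 0.5:
  V/F = 0.500: g = 0.2799, g' = -1.240 → V/F = 0.726
  V/F = 0.726: g = -0.0076, g' = -1.405 → V/F = 0.720
Converged at V/F = 0.720.
Compositions from xᵢ = zᵢ/(1+V/F(Kᵢ−1)), yᵢ = Kᵢxᵢ:
  A: x = 0.129, y = 0.515
  B: x = 0.127, y = 0.299
  C: x = 0.744, y = 0.186

V/F = 0.720, x_B = 0.127, y_B = 0.299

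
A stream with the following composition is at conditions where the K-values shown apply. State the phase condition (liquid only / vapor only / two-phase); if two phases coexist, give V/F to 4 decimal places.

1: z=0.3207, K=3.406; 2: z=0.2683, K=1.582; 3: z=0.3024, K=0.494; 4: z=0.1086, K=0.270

ΣzᵢKᵢ = 1.6955; Σzᵢ/Kᵢ = 1.2781.
Both exceed 1, so a two-phase solution exists.
Iterate (Newton) starting at ψ = 0.5:
  ψ = 0.5000: g = 0.14152, g' = -0.7193 → ψ = 0.6967
  ψ = 0.6967: g = 0.00173, g' = -0.7296 → ψ = 0.6991
Converged at ψ = 0.6991.

two-phase, V/F = 0.6991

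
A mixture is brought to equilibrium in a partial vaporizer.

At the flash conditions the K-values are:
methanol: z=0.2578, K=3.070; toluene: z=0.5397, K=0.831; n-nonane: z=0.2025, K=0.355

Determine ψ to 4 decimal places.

ψ = 0.4366

Let ψ = V/F and solve Σ zᵢ(Kᵢ−1)/(1+ψ(Kᵢ−1)) = 0.
g(0) = ΣzᵢKᵢ − 1 = 0.3118 and g(1) = 1 − Σzᵢ/Kᵢ = -0.3039, so a root lies in (0, 1).
Newton–Raphson from ψ = 0.5:
  ψ = 0.5000: g = -0.03018, g' = -0.4687 → ψ = 0.4356
  ψ = 0.4356: g = 0.00051, g' = -0.4864 → ψ = 0.4366
Converged at ψ = 0.4366.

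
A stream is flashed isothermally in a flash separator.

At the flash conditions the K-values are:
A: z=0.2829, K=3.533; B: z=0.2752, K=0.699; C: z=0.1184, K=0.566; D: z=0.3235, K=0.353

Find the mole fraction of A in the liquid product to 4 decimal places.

Let β = V/F and solve Σ zᵢ(Kᵢ−1)/(1+β(Kᵢ−1)) = 0.
Feasibility: ΣzᵢKᵢ = 1.3731, Σzᵢ/Kᵢ = 1.5994 — both > 1, two phases present.
Newton iteration, β⁰ = 0.5:
  β = 0.5000: g = -0.15637, g' = -0.7202 → β = 0.2829
  β = 0.2829: g = 0.01215, g' = -0.8777 → β = 0.2967
  β = 0.2967: g = 0.00013, g' = -0.8585 → β = 0.2969
Converged at β = 0.2969.
Compositions from xᵢ = zᵢ/(1+β(Kᵢ−1)), yᵢ = Kᵢxᵢ:
  A: x = 0.1615, y = 0.5705
  B: x = 0.3022, y = 0.2112
  C: x = 0.1359, y = 0.0769
  D: x = 0.4004, y = 0.1413

x_A = 0.1615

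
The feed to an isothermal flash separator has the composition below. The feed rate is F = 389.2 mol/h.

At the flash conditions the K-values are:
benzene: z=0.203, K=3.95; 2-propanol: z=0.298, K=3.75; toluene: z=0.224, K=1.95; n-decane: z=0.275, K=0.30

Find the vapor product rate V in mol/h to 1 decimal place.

Let ψ = V/F and solve Σ zᵢ(Kᵢ−1)/(1+ψ(Kᵢ−1)) = 0.
Feasibility: ΣzᵢKᵢ = 2.439, Σzᵢ/Kᵢ = 1.162 — both > 1, two phases present.
Iterate (Newton) starting at ψ = 0.35:
  ψ = 0.350: g = 0.6169, g' = -1.363 → ψ = 0.803
  ψ = 0.803: g = 0.1147, g' = -1.142 → ψ = 0.903
  ψ = 0.903: g = -0.0101, g' = -1.372 → ψ = 0.896
Converged at ψ = 0.896.
Then V = ψ·F = 0.8957·389.2 = 348.6 mol/h and L = F − V = 40.6 mol/h.

V = 348.6 mol/h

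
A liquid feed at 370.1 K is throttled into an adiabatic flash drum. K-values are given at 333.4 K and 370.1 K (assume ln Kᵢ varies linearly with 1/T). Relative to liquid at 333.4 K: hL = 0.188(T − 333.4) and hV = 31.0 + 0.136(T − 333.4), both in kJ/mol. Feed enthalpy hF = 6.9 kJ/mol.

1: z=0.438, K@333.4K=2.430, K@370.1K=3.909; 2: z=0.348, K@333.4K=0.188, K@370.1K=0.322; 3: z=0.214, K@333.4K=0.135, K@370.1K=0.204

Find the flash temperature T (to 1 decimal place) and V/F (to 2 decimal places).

Adiabatic flash: solve Rachford–Rice at each trial T, then check hF = ψ·hV(T) + (1−ψ)·hL(T).
  T = 333.4 K: K = (2.430, 0.188, 0.135), RR gives ψ = 0.133, H_out = 4.131 kJ/mol
  T = 370.1 K: K = (3.909, 0.322, 0.204), RR gives ψ = 0.411, H_out = 18.857 kJ/mol
  T = 351.8 K: K = (3.122, 0.250, 0.168), RR gives ψ = 0.295, H_out = 12.330 kJ/mol
  T = 342.6 K: K = (2.764, 0.217, 0.151), RR gives ψ = 0.223, H_out = 8.547 kJ/mol
  T = 338.0 K: K = (2.594, 0.202, 0.143), RR gives ψ = 0.181, H_out = 6.440 kJ/mol
  T = 340.3 K: K = (2.678, 0.210, 0.147), RR gives ψ = 0.203, H_out = 7.516 kJ/mol
Linear interpolation between T = 338.0 (H_out = 6.440) and T = 340.3 (H_out = 7.516) on hF = 6.9 gives T ≈ 339.0 K, at which ψ = 0.19.

T = 339.0 K, V/F = 0.19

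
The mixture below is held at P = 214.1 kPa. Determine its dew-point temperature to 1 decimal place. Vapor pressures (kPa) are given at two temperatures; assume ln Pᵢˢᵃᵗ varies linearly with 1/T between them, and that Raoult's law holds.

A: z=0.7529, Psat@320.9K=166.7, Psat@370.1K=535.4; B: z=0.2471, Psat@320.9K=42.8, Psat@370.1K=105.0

T = 358.2 K

Dew-point temperature: Σzᵢ·P/Pᵢˢᵃᵗ(T) = 1. Interpolate ln Pᵢˢᵃᵗ = aᵢ + bᵢ/T.
  T = 320.9 K: ΣzᵢP/Pᵢˢᵃᵗ = 2.2031
  T = 370.1 K: ΣzᵢP/Pᵢˢᵃᵗ = 0.8049
  T = 345.5 K: ΣzᵢP/Pᵢˢᵃᵗ = 1.2820
  T = 357.8 K: ΣzᵢP/Pᵢˢᵃᵗ = 1.0073
  T = 364.0 K: ΣzᵢP/Pᵢˢᵃᵗ = 0.8978
  T = 360.9 K: ΣzᵢP/Pᵢˢᵃᵗ = 0.9505
  T = 359.4 K: ΣzᵢP/Pᵢˢᵃᵗ = 0.9774
Interpolating between 357.8 K and 359.4 K gives T ≈ 358.2 K.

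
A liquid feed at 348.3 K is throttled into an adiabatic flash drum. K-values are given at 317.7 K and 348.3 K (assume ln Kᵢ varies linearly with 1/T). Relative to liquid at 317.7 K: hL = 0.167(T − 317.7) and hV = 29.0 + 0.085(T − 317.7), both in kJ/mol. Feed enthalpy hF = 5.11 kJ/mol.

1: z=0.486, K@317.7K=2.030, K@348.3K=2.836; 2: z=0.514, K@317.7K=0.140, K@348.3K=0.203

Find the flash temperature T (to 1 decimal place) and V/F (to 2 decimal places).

T = 324.2 K, V/F = 0.14

Adiabatic flash: solve Rachford–Rice at each trial T, then check hF = ψ·hV(T) + (1−ψ)·hL(T).
  T = 317.7 K: K = (2.030, 0.140), RR gives ψ = 0.066, H_out = 1.917 kJ/mol
  T = 348.3 K: K = (2.836, 0.203), RR gives ψ = 0.330, H_out = 13.848 kJ/mol
  T = 333.0 K: K = (2.418, 0.170), RR gives ψ = 0.223, H_out = 8.744 kJ/mol
  T = 325.4 K: K = (2.221, 0.155), RR gives ψ = 0.154, H_out = 5.658 kJ/mol
  T = 321.5 K: K = (2.123, 0.147), RR gives ψ = 0.112, H_out = 3.857 kJ/mol
  T = 323.4 K: K = (2.171, 0.151), RR gives ψ = 0.133, H_out = 4.756 kJ/mol
Linear interpolation between T = 323.4 (H_out = 4.756) and T = 325.4 (H_out = 5.658) on hF = 5.11 gives T ≈ 324.2 K, at which ψ = 0.14.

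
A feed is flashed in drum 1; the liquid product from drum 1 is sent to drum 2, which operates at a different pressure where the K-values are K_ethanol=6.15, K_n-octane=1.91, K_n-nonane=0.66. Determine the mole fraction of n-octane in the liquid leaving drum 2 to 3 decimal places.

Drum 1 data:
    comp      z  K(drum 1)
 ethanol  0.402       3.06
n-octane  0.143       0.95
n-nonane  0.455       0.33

Drum 1:
Let ψ₁ = V/F and solve Σ zᵢ(Kᵢ−1)/(1+ψ₁(Kᵢ−1)) = 0.
Check two-phase: ΣzᵢKᵢ = 1.516 > 1 and Σzᵢ/Kᵢ = 1.661 > 1, so g(0) = 0.516 > 0 and g(1) = -0.661 < 0.
Iterate (Newton) starting at ψ₁ = 0.34:
  ψ₁ = 0.340: g = 0.0850, g' = -0.933 → ψ₁ = 0.431
  ψ₁ = 0.431: g = 0.0027, g' = -0.883 → ψ₁ = 0.434
Converged at ψ₁ = 0.434.
Drum-1 compositions:
  ethanol: x = 0.212, y = 0.649
  n-octane: x = 0.146, y = 0.139
  n-nonane: x = 0.642, y = 0.212
Drum-2 feed = drum-1 liquid: z₂ = (0.2122, 0.1462, 0.6416).
Drum 2:
Iterate (Newton) starting at ψ₂ = 0.5:
  ψ₂ = 0.500: g = 0.1343, g' = -0.605 → ψ₂ = 0.722
  ψ₂ = 0.722: g = 0.0228, g' = -0.427 → ψ₂ = 0.775
  ψ₂ = 0.775: g = 0.0006, g' = -0.404 → ψ₂ = 0.777
Converged at ψ₂ = 0.777.
  ethanol: x = 0.042, y = 0.261
  n-octane: x = 0.086, y = 0.164
  n-nonane: x = 0.872, y = 0.575

x_n-octane (drum 2) = 0.086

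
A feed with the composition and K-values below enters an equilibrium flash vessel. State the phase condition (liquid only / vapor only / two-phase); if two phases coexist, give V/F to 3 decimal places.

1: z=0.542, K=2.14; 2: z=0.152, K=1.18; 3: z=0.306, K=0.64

ΣzᵢKᵢ = 1.535; Σzᵢ/Kᵢ = 0.860.
Since Σzᵢ/Kᵢ < 1 the mixture is above its dew point — single vapor phase.

vapor only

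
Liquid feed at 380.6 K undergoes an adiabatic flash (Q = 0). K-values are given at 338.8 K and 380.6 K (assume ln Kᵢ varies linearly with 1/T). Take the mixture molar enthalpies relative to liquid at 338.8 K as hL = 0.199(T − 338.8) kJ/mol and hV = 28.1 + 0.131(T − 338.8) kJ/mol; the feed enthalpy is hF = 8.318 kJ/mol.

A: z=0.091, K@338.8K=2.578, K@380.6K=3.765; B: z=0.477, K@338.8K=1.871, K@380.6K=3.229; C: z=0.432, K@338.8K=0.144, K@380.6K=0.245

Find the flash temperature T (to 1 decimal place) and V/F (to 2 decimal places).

T = 342.8 K, V/F = 0.27

Adiabatic flash: solve Rachford–Rice at each trial T, then check hF = ψ·hV(T) + (1−ψ)·hL(T).
  T = 338.8 K: K = (2.578, 1.871, 0.144), RR gives ψ = 0.220, H_out = 6.171 kJ/mol
  T = 380.6 K: K = (3.765, 3.229, 0.245), RR gives ψ = 0.565, H_out = 22.589 kJ/mol
  T = 359.7 K: K = (3.150, 2.497, 0.191), RR gives ψ = 0.430, H_out = 15.630 kJ/mol
  T = 349.2 K: K = (2.857, 2.169, 0.166), RR gives ψ = 0.340, H_out = 11.385 kJ/mol
  T = 344.0 K: K = (2.716, 2.017, 0.155), RR gives ψ = 0.285, H_out = 8.944 kJ/mol
  T = 341.4 K: K = (2.647, 1.943, 0.149), RR gives ψ = 0.254, H_out = 7.606 kJ/mol
  T = 342.7 K: K = (2.681, 1.980, 0.152), RR gives ψ = 0.270, H_out = 8.286 kJ/mol
Linear interpolation between T = 342.7 (H_out = 8.286) and T = 344.0 (H_out = 8.944) on hF = 8.318 gives T ≈ 342.8 K, at which ψ = 0.27.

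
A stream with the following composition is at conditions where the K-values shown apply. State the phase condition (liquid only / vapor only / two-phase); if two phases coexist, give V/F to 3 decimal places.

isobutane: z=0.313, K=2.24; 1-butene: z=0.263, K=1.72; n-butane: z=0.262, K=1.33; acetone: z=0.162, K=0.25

two-phase, V/F = 0.891

ΣzᵢKᵢ = 1.542; Σzᵢ/Kᵢ = 1.138.
Both exceed 1, so a two-phase solution exists.
Newton–Raphson from ψ = 0.5:
  ψ = 0.500: g = 0.2586, g' = -0.511 → ψ = 1.000
  ψ = 1.000: g = -0.1376, g' = -1.616 → ψ = 0.915
  ψ = 0.915: g = -0.0247, g' = -1.097 → ψ = 0.892
  ψ = 0.892: g = -0.0010, g' = -1.009 → ψ = 0.891
Converged at ψ = 0.891.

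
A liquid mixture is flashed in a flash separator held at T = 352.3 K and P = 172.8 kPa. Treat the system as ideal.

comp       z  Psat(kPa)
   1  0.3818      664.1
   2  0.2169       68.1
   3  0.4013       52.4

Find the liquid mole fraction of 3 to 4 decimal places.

x_3 = 0.5337

Raoult's law: Kᵢ = Pᵢˢᵃᵗ/P = Pᵢˢᵃᵗ/172.8.
  K_1 = 664.1/172.8 = 3.843171, K_2 = 68.1/172.8 = 0.394097, K_3 = 52.4/172.8 = 0.303241
Material balance + equilibrium reduce to Σ zᵢ(Kᵢ−1)/(1+ψ(Kᵢ−1)) = 0.
Check two-phase: ΣzᵢKᵢ = 1.6745 > 1 and Σzᵢ/Kᵢ = 1.9731 > 1, so g(0) = 0.6745 > 0 and g(1) = -0.9731 < 0.
Newton iteration, ψ⁰ = 0.32:
  ψ = 0.3200: g = 0.04552, g' = -1.2914 → ψ = 0.3552
  ψ = 0.3552: g = 0.00100, g' = -1.2373 → ψ = 0.3561
Converged at ψ = 0.3561.
Compositions from xᵢ = zᵢ/(1+ψ(Kᵢ−1)), yᵢ = Kᵢxᵢ:
  1: x = 0.1897, y = 0.7292
  2: x = 0.2766, y = 0.1090
  3: x = 0.5337, y = 0.1618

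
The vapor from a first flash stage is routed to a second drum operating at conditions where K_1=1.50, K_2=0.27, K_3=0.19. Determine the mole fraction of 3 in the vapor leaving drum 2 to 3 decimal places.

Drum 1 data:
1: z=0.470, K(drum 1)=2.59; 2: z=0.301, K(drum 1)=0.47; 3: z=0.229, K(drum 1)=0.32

Drum 1:
Let ψ₁ = V/F and solve Σ zᵢ(Kᵢ−1)/(1+ψ₁(Kᵢ−1)) = 0.
g(0) = ΣzᵢKᵢ − 1 = 0.432 and g(1) = 1 − Σzᵢ/Kᵢ = -0.538, so a root lies in (0, 1).
Iterate (Newton) starting at ψ₁ = 0.47:
  ψ₁ = 0.470: g = -0.0136, g' = -0.768 → ψ₁ = 0.452
Converged at ψ₁ = 0.452.
Drum-1 compositions:
  1: x = 0.273, y = 0.708
  2: x = 0.396, y = 0.186
  3: x = 0.331, y = 0.106
Drum-2 feed = drum-1 vapor: z₂ = (0.7081, 0.1861, 0.1058).
Drum 2:
Material balance + equilibrium reduce to Σ zᵢ(Kᵢ−1)/(1+ψ₂(Kᵢ−1)) = 0.
Feasibility: ΣzᵢKᵢ = 1.133, Σzᵢ/Kᵢ = 1.718 — both > 1, two phases present.
Newton iteration, ψ₂⁰ = 0.47:
  ψ₂ = 0.470: g = -0.0585, g' = -0.527 → ψ₂ = 0.359
  ψ₂ = 0.359: g = -0.0047, g' = -0.447 → ψ₂ = 0.348
Converged at ψ₂ = 0.348.
  1: x = 0.603, y = 0.905
  2: x = 0.250, y = 0.067
  3: x = 0.147, y = 0.028

y_3 (drum 2) = 0.028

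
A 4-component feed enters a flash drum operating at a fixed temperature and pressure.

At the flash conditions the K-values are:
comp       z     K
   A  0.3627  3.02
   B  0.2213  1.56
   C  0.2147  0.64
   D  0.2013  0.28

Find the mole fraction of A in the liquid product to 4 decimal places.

x_A = 0.1507

Material balance + equilibrium reduce to Σ zᵢ(Kᵢ−1)/(1+V/F(Kᵢ−1)) = 0.
g(0) = ΣzᵢKᵢ − 1 = 0.6344 and g(1) = 1 − Σzᵢ/Kᵢ = -0.3164, so a root lies in (0, 1).
Newton–Raphson from V/F = 0.5:
  V/F = 0.5000: g = 0.14060, g' = -0.7048 → V/F = 0.6995
  V/F = 0.6995: g = -0.00262, g' = -0.7633 → V/F = 0.6961
Converged at V/F = 0.6960.
Compositions from xᵢ = zᵢ/(1+V/F(Kᵢ−1)), yᵢ = Kᵢxᵢ:
  A: x = 0.1507, y = 0.4553
  B: x = 0.1592, y = 0.2484
  C: x = 0.2865, y = 0.1834
  D: x = 0.4035, y = 0.1130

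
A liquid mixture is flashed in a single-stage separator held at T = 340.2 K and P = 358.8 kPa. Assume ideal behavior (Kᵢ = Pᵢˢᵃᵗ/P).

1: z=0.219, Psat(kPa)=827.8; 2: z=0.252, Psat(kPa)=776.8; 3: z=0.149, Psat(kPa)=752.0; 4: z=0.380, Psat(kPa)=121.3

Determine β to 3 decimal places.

Raoult's law: Kᵢ = Pᵢˢᵃᵗ/P = Pᵢˢᵃᵗ/358.8.
  K_1 = 827.8/358.8 = 2.30713, K_2 = 776.8/358.8 = 2.16499, K_3 = 752.0/358.8 = 2.09588, K_4 = 121.3/358.8 = 0.33807
Let β = V/F and solve Σ zᵢ(Kᵢ−1)/(1+β(Kᵢ−1)) = 0.
Feasibility: ΣzᵢKᵢ = 1.492, Σzᵢ/Kᵢ = 1.406 — both > 1, two phases present.
Newton–Raphson from β = 0.31:
  β = 0.310: g = 0.2248, g' = -0.737 → β = 0.615
  β = 0.615: g = 0.0031, g' = -0.768 → β = 0.619
Converged at β = 0.619.

β = 0.619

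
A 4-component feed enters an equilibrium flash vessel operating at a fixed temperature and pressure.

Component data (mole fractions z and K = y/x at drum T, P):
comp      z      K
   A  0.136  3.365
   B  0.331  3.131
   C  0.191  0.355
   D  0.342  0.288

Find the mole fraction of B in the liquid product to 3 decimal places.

Material balance + equilibrium reduce to Σ zᵢ(Kᵢ−1)/(1+V/F(Kᵢ−1)) = 0.
Check two-phase: ΣzᵢKᵢ = 1.660 > 1 and Σzᵢ/Kᵢ = 1.872 > 1, so g(0) = 0.660 > 0 and g(1) = -0.872 < 0.
Newton iteration, V/F⁰ = 0.5:
  V/F = 0.500: g = -0.0711, g' = -1.103 → V/F = 0.436
Converged at V/F = 0.436.
Compositions from xᵢ = zᵢ/(1+V/F(Kᵢ−1)), yᵢ = Kᵢxᵢ:
  A: x = 0.067, y = 0.225
  B: x = 0.172, y = 0.538
  C: x = 0.266, y = 0.094
  D: x = 0.496, y = 0.143

x_B = 0.172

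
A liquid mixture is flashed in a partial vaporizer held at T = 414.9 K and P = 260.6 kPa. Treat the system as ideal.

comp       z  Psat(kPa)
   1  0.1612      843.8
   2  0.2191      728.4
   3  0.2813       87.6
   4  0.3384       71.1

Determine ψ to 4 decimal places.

ψ = 0.2306

Raoult's law: Kᵢ = Pᵢˢᵃᵗ/P = Pᵢˢᵃᵗ/260.6.
  K_1 = 843.8/260.6 = 3.237913, K_2 = 728.4/260.6 = 2.795088, K_3 = 87.6/260.6 = 0.336147, K_4 = 71.1/260.6 = 0.272832
Newton iteration, ψ⁰ = 0.5:
  ψ = 0.5000: g = -0.28866, g' = -1.0954 → ψ = 0.2365
  ψ = 0.2365: g = -0.00670, g' = -1.1286 → ψ = 0.2306
Converged at ψ = 0.2306.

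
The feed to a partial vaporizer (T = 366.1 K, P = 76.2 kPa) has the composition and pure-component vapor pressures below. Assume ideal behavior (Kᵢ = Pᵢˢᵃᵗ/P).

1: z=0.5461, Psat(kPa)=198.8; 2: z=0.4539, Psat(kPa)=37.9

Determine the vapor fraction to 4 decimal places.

Raoult's law: Kᵢ = Pᵢˢᵃᵗ/P = Pᵢˢᵃᵗ/76.2.
  K_1 = 198.8/76.2 = 2.608924, K_2 = 37.9/76.2 = 0.497375
Let ψ = V/F and solve Σ zᵢ(Kᵢ−1)/(1+ψ(Kᵢ−1)) = 0.
Feasibility: ΣzᵢKᵢ = 1.6505, Σzᵢ/Kᵢ = 1.1219 — both > 1, two phases present.
Newton–Raphson from ψ = 0.4:
  ψ = 0.4000: g = 0.24904, g' = -0.7030 → ψ = 0.7543
  ψ = 0.7543: g = 0.02949, g' = -0.5860 → ψ = 0.8046
  ψ = 0.8046: g = -0.00012, g' = -0.5918 → ψ = 0.8044
Converged at ψ = 0.8044.

ψ = 0.8044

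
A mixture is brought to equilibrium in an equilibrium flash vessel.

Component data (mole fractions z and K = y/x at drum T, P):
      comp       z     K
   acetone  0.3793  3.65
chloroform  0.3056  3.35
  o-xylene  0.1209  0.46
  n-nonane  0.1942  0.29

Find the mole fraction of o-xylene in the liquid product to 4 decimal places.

Newton iteration, β⁰ = 0.5:
  β = 0.5000: g = 0.45931, g' = -1.1510 → β = 0.8991
  β = 0.8991: g = 0.01975, g' = -1.2886 → β = 0.9144
  β = 0.9144: g = -0.00032, g' = -1.3307 → β = 0.9141
Converged at β = 0.9141.
Compositions from xᵢ = zᵢ/(1+β(Kᵢ−1)), yᵢ = Kᵢxᵢ:
  acetone: x = 0.1108, y = 0.4045
  chloroform: x = 0.0971, y = 0.3252
  o-xylene: x = 0.2388, y = 0.1098
  n-nonane: x = 0.5533, y = 0.1605

x_o-xylene = 0.2388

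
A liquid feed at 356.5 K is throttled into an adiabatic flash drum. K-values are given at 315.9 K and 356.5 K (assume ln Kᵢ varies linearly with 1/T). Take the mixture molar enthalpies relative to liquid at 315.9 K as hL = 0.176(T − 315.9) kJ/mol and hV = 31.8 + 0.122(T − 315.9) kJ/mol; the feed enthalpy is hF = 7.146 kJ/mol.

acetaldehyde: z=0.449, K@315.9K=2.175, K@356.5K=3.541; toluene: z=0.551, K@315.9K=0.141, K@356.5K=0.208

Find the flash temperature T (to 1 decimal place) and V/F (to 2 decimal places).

T = 326.8 K, V/F = 0.17

Adiabatic flash: solve Rachford–Rice at each trial T, then check hF = ψ·hV(T) + (1−ψ)·hL(T).
  T = 315.9 K: K = (2.175, 0.141), RR gives ψ = 0.054, H_out = 1.710 kJ/mol
  T = 356.5 K: K = (3.541, 0.208), RR gives ψ = 0.350, H_out = 17.510 kJ/mol
  T = 336.2 K: K = (2.816, 0.173), RR gives ψ = 0.240, H_out = 10.934 kJ/mol
  T = 326.0 K: K = (2.483, 0.157), RR gives ψ = 0.161, H_out = 6.810 kJ/mol
  T = 331.1 K: K = (2.647, 0.165), RR gives ψ = 0.203, H_out = 8.969 kJ/mol
  T = 328.6 K: K = (2.566, 0.161), RR gives ψ = 0.183, H_out = 7.938 kJ/mol
  T = 327.3 K: K = (2.525, 0.159), RR gives ψ = 0.172, H_out = 7.381 kJ/mol
Linear interpolation between T = 326.0 (H_out = 6.810) and T = 327.3 (H_out = 7.381) on hF = 7.146 gives T ≈ 326.8 K, at which ψ = 0.17.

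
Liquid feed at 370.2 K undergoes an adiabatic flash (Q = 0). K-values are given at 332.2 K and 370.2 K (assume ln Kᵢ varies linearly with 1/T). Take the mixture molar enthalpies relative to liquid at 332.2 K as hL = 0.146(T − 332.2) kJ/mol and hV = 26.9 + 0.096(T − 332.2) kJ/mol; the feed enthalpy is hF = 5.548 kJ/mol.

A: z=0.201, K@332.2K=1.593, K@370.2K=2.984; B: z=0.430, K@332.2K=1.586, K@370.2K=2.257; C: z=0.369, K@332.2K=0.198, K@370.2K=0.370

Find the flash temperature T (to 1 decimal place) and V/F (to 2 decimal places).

T = 333.8 K, V/F = 0.20

Adiabatic flash: solve Rachford–Rice at each trial T, then check hF = ψ·hV(T) + (1−ψ)·hL(T).
  T = 332.2 K: K = (1.593, 1.586, 0.198), RR gives ψ = 0.159, H_out = 4.290 kJ/mol
  T = 370.2 K: K = (2.984, 2.257, 0.370), RR gives ψ = 0.747, H_out = 24.232 kJ/mol
  T = 351.2 K: K = (2.218, 1.910, 0.275), RR gives ψ = 0.502, H_out = 15.807 kJ/mol
  T = 341.7 K: K = (1.888, 1.745, 0.235), RR gives ψ = 0.357, H_out = 10.818 kJ/mol
  T = 336.9 K: K = (1.735, 1.664, 0.216), RR gives ψ = 0.267, H_out = 7.798 kJ/mol
  T = 334.5 K: K = (1.661, 1.624, 0.206), RR gives ψ = 0.215, H_out = 6.090 kJ/mol
Linear interpolation between T = 332.2 (H_out = 4.290) and T = 334.5 (H_out = 6.090) on hF = 5.548 gives T ≈ 333.8 K, at which ψ = 0.20.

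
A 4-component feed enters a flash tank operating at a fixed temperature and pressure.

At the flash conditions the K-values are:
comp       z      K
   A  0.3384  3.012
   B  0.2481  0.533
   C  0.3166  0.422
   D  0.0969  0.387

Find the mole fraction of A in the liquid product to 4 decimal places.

x_A = 0.2124

Newton iteration, ψ⁰ = 0.5:
  ψ = 0.5000: g = -0.15477, g' = -0.7175 → ψ = 0.2843
  ψ = 0.2843: g = 0.00862, g' = -0.8312 → ψ = 0.2946
  ψ = 0.2946: g = 0.00006, g' = -0.8206 → ψ = 0.2947
Converged at ψ = 0.2947.
Compositions from xᵢ = zᵢ/(1+ψ(Kᵢ−1)), yᵢ = Kᵢxᵢ:
  A: x = 0.2124, y = 0.6399
  B: x = 0.2877, y = 0.1533
  C: x = 0.3816, y = 0.1610
  D: x = 0.1183, y = 0.0458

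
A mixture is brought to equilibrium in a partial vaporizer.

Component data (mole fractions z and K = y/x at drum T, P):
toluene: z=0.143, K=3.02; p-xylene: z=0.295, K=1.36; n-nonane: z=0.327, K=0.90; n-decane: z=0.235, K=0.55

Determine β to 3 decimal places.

β = 0.765

Let β = V/F and solve Σ zᵢ(Kᵢ−1)/(1+β(Kᵢ−1)) = 0.
Check two-phase: ΣzᵢKᵢ = 1.257 > 1 and Σzᵢ/Kᵢ = 1.055 > 1, so g(0) = 0.257 > 0 and g(1) = -0.055 < 0.
Newton iteration, β⁰ = 0.5:
  β = 0.500: g = 0.0628, g' = -0.255 → β = 0.747
  β = 0.747: g = 0.0043, g' = -0.228 → β = 0.765
Converged at β = 0.765.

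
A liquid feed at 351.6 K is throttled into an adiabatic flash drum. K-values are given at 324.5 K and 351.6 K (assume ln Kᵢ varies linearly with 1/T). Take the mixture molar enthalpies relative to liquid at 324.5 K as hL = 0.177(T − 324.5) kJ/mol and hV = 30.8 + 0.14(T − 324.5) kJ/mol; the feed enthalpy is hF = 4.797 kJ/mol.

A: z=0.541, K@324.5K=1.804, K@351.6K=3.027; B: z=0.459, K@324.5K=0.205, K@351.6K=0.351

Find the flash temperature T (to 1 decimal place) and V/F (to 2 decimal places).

T = 325.8 K, V/F = 0.15

Adiabatic flash: solve Rachford–Rice at each trial T, then check hF = ψ·hV(T) + (1−ψ)·hL(T).
  T = 324.5 K: K = (1.804, 0.205), RR gives ψ = 0.110, H_out = 3.376 kJ/mol
  T = 351.6 K: K = (3.027, 0.351), RR gives ψ = 0.607, H_out = 22.888 kJ/mol
  T = 338.1 K: K = (2.363, 0.271), RR gives ψ = 0.406, H_out = 14.704 kJ/mol
  T = 331.3 K: K = (2.071, 0.237), RR gives ψ = 0.280, H_out = 9.754 kJ/mol
  T = 327.9 K: K = (1.934, 0.220), RR gives ψ = 0.203, H_out = 6.815 kJ/mol
  T = 326.2 K: K = (1.868, 0.213), RR gives ψ = 0.158, H_out = 5.170 kJ/mol
Linear interpolation between T = 324.5 (H_out = 3.376) and T = 326.2 (H_out = 5.170) on hF = 4.797 gives T ≈ 325.8 K, at which ψ = 0.15.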